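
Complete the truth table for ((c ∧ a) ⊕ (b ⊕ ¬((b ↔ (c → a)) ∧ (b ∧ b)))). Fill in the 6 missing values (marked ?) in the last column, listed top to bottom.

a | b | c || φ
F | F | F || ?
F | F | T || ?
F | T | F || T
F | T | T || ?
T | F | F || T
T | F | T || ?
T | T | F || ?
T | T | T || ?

Row a=F, b=F, c=F: (c ∧ a) = F, (b ⊕ ¬((b ↔ (c → a)) ∧ (b ∧ b))) = T, so the formula = T.
Row a=F, b=F, c=T: (c ∧ a) = F, (b ⊕ ¬((b ↔ (c → a)) ∧ (b ∧ b))) = T, so the formula = T.
Row a=F, b=T, c=T: (c ∧ a) = F, (b ⊕ ¬((b ↔ (c → a)) ∧ (b ∧ b))) = F, so the formula = F.
Row a=T, b=F, c=T: (c ∧ a) = T, (b ⊕ ¬((b ↔ (c → a)) ∧ (b ∧ b))) = T, so the formula = F.
Row a=T, b=T, c=F: (c ∧ a) = F, (b ⊕ ¬((b ↔ (c → a)) ∧ (b ∧ b))) = T, so the formula = T.
Row a=T, b=T, c=T: (c ∧ a) = T, (b ⊕ ¬((b ↔ (c → a)) ∧ (b ∧ b))) = T, so the formula = F.

T, T, F, F, T, F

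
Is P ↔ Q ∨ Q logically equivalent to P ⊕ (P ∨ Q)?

not equivalent

P | Q || φ | ψ
0 | 0 || 1 | 0
0 | 1 || 0 | 1
1 | 0 || 0 | 0
1 | 1 || 1 | 0
The columns differ at P=0, Q=0 (φ=1, ψ=0), so they are not equivalent.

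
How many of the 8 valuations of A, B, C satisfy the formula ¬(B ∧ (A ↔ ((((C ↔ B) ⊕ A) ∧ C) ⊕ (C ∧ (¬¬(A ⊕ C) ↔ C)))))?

6

A  B  C  |  φ
T  T  T  |  T
T  T  F  |  T
T  F  T  |  T
T  F  F  |  T
F  T  T  |  F
F  T  F  |  F
F  F  T  |  T
F  F  F  |  T
The formula is true on 6 of the 8 rows.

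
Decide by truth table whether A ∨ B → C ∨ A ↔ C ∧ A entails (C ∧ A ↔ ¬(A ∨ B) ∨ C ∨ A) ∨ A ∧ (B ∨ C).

yes

A | B | C || φ | ψ
F | F | F || F | F
F | F | T || F | F
F | T | F || T | T
F | T | T || F | F
T | F | F || F | F
T | F | T || T | T
T | T | F || F | T
T | T | T || T | T
In every row where φ is true, ψ is also true, so φ ⊨ ψ.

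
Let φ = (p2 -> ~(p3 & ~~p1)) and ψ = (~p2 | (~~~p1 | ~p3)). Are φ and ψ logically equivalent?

equivalent

p1 | p2 | p3 | φ | ψ
-- | -- | -- | - | -
F  | F  | F  | T | T
F  | F  | T  | T | T
F  | T  | F  | T | T
F  | T  | T  | T | T
T  | F  | F  | T | T
T  | F  | T  | T | T
T  | T  | F  | T | T
T  | T  | T  | F | F
The columns for φ and ψ agree on every row, so they are logically equivalent.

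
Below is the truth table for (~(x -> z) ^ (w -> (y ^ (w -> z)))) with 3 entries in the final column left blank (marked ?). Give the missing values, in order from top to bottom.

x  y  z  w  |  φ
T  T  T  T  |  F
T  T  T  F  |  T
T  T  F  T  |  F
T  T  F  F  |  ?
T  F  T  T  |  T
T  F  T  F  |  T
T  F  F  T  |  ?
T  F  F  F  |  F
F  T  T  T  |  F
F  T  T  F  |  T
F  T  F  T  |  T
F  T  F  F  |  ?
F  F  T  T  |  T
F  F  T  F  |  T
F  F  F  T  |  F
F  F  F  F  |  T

Row x=T, y=T, z=F, w=F: ~(x -> z) = T, (w -> (y ^ (w -> z))) = T, so the formula = F.
Row x=T, y=F, z=F, w=T: ~(x -> z) = T, (w -> (y ^ (w -> z))) = F, so the formula = T.
Row x=F, y=T, z=F, w=F: ~(x -> z) = F, (w -> (y ^ (w -> z))) = T, so the formula = T.

F, T, T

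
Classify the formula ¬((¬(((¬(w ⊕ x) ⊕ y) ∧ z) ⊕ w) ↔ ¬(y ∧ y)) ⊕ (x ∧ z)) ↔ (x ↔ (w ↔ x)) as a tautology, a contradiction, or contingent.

x | y | z | w || (w ⊕ x) | ¬(w ⊕ x) | (¬(w ⊕ x) ⊕ y) | ((¬(w ⊕ x) ⊕ y) ∧ z) | (((¬(w ⊕ x) ⊕ y) ∧ z) ⊕ w) | ¬(((¬(w ⊕ x) ⊕ y) ∧ z) ⊕ w) | (y ∧ y) | ¬(y ∧ y) | (x ∧ z) | (w ↔ x) | (x ↔ (w ↔ x)) | φ
1 | 1 | 1 | 1 ||    0    |    1     |       0        |          0           |             1              |              0              |    1    |    0     |    1    |    1    |       1       | 1
1 | 1 | 1 | 0 ||    1    |    0     |       1        |          1           |             1              |              0              |    1    |    0     |    1    |    0    |       0       | 0
1 | 1 | 0 | 1 ||    0    |    1     |       0        |          0           |             1              |              0              |    1    |    0     |    0    |    1    |       1       | 0
1 | 1 | 0 | 0 ||    1    |    0     |       1        |          0           |             0              |              1              |    1    |    0     |    0    |    0    |       0       | 0
1 | 0 | 1 | 1 ||    0    |    1     |       1        |          1           |             0              |              1              |    0    |    1     |    1    |    1    |       1       | 1
1 | 0 | 1 | 0 ||    1    |    0     |       0        |          0           |             0              |              1              |    0    |    1     |    1    |    0    |       0       | 0
1 | 0 | 0 | 1 ||    0    |    1     |       1        |          0           |             1              |              0              |    0    |    1     |    0    |    1    |       1       | 1
1 | 0 | 0 | 0 ||    1    |    0     |       0        |          0           |             0              |              1              |    0    |    1     |    0    |    0    |       0       | 1
0 | 1 | 1 | 1 ||    1    |    0     |       1        |          1           |             0              |              1              |    1    |    0     |    0    |    0    |       1       | 1
0 | 1 | 1 | 0 ||    0    |    1     |       0        |          0           |             0              |              1              |    1    |    0     |    0    |    1    |       0       | 0
0 | 1 | 0 | 1 ||    1    |    0     |       1        |          0           |             1              |              0              |    1    |    0     |    0    |    0    |       1       | 0
0 | 1 | 0 | 0 ||    0    |    1     |       0        |          0           |             0              |              1              |    1    |    0     |    0    |    1    |       0       | 0
0 | 0 | 1 | 1 ||    1    |    0     |       0        |          0           |             1              |              0              |    0    |    1     |    0    |    0    |       1       | 1
0 | 0 | 1 | 0 ||    0    |    1     |       1        |          1           |             1              |              0              |    0    |    1     |    0    |    1    |       0       | 0
0 | 0 | 0 | 1 ||    1    |    0     |       0        |          0           |             1              |              0              |    0    |    1     |    0    |    0    |       1       | 1
0 | 0 | 0 | 0 ||    0    |    1     |       1        |          0           |             0              |              1              |    0    |    1     |    0    |    1    |       0       | 1
8 of 16 rows are 1, so the formula is contingent.

contingent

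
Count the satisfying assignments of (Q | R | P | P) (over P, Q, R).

7

  P      Q      R       (Q | R | P | P)
 True   True   True           True     
 True   True  False           True     
 True  False   True           True     
 True  False  False           True     
False   True   True           True     
False   True  False           True     
False  False   True           True     
False  False  False          False     
The formula is true on 7 of the 8 rows.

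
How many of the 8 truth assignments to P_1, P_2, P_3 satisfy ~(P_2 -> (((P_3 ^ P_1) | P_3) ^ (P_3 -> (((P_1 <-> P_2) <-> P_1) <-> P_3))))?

3

 P_1  |  P_2  |  P_3  ||   φ  
False | False | False || False
False | False |  True || False
False |  True | False || False
False |  True |  True ||  True
 True | False | False || False
 True | False |  True || False
 True |  True | False ||  True
 True |  True |  True ||  True
The formula is true on 3 of the 8 rows.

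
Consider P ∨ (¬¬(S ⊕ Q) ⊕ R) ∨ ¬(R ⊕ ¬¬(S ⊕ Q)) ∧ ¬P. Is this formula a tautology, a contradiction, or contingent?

P  Q  R  S  |  (S ⊕ Q)  ¬(S ⊕ Q)  ¬¬(S ⊕ Q)  (¬¬(S ⊕ Q) ⊕ R)  (P ∨ (¬¬(S ⊕ Q) ⊕ R))  (R ⊕ ¬¬(S ⊕ Q))  ¬(R ⊕ ¬¬(S ⊕ Q))  ¬P  (¬(R ⊕ ¬¬(S ⊕ Q)) ∧ ¬P)  φ
1  1  1  1  |     0        1          0             1                   1                   1                0          0              0             1
1  1  1  0  |     1        0          1             0                   1                   0                1          0              0             1
1  1  0  1  |     0        1          0             0                   1                   0                1          0              0             1
1  1  0  0  |     1        0          1             1                   1                   1                0          0              0             1
1  0  1  1  |     1        0          1             0                   1                   0                1          0              0             1
1  0  1  0  |     0        1          0             1                   1                   1                0          0              0             1
1  0  0  1  |     1        0          1             1                   1                   1                0          0              0             1
1  0  0  0  |     0        1          0             0                   1                   0                1          0              0             1
0  1  1  1  |     0        1          0             1                   1                   1                0          1              0             1
0  1  1  0  |     1        0          1             0                   0                   0                1          1              1             1
0  1  0  1  |     0        1          0             0                   0                   0                1          1              1             1
0  1  0  0  |     1        0          1             1                   1                   1                0          1              0             1
0  0  1  1  |     1        0          1             0                   0                   0                1          1              1             1
0  0  1  0  |     0        1          0             1                   1                   1                0          1              0             1
0  0  0  1  |     1        0          1             1                   1                   1                0          1              0             1
0  0  0  0  |     0        1          0             0                   0                   0                1          1              1             1
Every row is 1, so the formula is a tautology.

tautology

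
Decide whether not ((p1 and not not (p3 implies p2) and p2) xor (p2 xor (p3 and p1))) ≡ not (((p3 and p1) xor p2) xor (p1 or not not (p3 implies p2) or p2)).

p1  p2  p3  |  φ  ψ
T   T   T   |  F  F
T   T   F   |  T  T
T   F   T   |  F  T
T   F   F   |  T  F
F   T   T   |  F  T
F   T   F   |  F  T
F   F   T   |  T  T
F   F   F   |  T  F
The columns differ at p1=T, p2=F, p3=T (φ=F, ψ=T), so they are not equivalent.

not equivalent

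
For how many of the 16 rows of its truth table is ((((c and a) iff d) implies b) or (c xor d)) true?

13

a  b  c  d  |  (c and a)  ((c and a) iff d)  (c xor d)  φ
T  T  T  T  |      T              T              F      T
T  T  T  F  |      T              F              T      T
T  T  F  T  |      F              F              T      T
T  T  F  F  |      F              T              F      T
T  F  T  T  |      T              T              F      F
T  F  T  F  |      T              F              T      T
T  F  F  T  |      F              F              T      T
T  F  F  F  |      F              T              F      F
F  T  T  T  |      F              F              F      T
F  T  T  F  |      F              T              T      T
F  T  F  T  |      F              F              T      T
F  T  F  F  |      F              T              F      T
F  F  T  T  |      F              F              F      T
F  F  T  F  |      F              T              T      T
F  F  F  T  |      F              F              T      T
F  F  F  F  |      F              T              F      F
The formula is true on 13 of the 16 rows.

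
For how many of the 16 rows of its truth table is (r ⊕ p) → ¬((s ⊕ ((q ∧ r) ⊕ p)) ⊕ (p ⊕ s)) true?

14

  p   |   q   |   r   |   s   ||   φ  
 True |  True |  True |  True ||  True
 True |  True |  True | False ||  True
 True |  True | False |  True ||  True
 True |  True | False | False ||  True
 True | False |  True |  True ||  True
 True | False |  True | False ||  True
 True | False | False |  True ||  True
 True | False | False | False ||  True
False |  True |  True |  True || False
False |  True |  True | False || False
False |  True | False |  True ||  True
False |  True | False | False ||  True
False | False |  True |  True ||  True
False | False |  True | False ||  True
False | False | False |  True ||  True
False | False | False | False ||  True
The formula is true on 14 of the 16 rows.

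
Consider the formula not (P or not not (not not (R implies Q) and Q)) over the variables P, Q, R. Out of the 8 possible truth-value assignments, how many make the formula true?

2

P | Q | R | (R implies Q) | not (R implies Q) | not not (R implies Q) | φ
- | - | - | ------------- | ----------------- | --------------------- | -
F | F | F |       T       |         F         |           T           | T
F | F | T |       F       |         T         |           F           | T
F | T | F |       T       |         F         |           T           | F
F | T | T |       T       |         F         |           T           | F
T | F | F |       T       |         F         |           T           | F
T | F | T |       F       |         T         |           F           | F
T | T | F |       T       |         F         |           T           | F
T | T | T |       T       |         F         |           T           | F
The formula is true on 2 of the 8 rows.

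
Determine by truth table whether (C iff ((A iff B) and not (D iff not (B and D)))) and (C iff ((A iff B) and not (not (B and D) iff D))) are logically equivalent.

equivalent

A | B | C | D | φ | ψ
- | - | - | - | - | -
F | F | F | F | F | F
F | F | F | T | T | T
F | F | T | F | T | T
F | F | T | T | F | F
F | T | F | F | T | T
F | T | F | T | T | T
F | T | T | F | F | F
F | T | T | T | F | F
T | F | F | F | T | T
T | F | F | T | T | T
T | F | T | F | F | F
T | F | T | T | F | F
T | T | F | F | F | F
T | T | F | T | F | F
T | T | T | F | T | T
T | T | T | T | T | T
The columns for φ and ψ agree on every row, so they are logically equivalent.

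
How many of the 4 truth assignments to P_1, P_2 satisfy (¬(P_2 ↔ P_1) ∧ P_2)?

P_1  P_2  |  (¬(P_2 ↔ P_1) ∧ P_2)
 T    T   |           F          
 T    F   |           F          
 F    T   |           T          
 F    F   |           F          
The formula is true on 1 of the 4 rows.

1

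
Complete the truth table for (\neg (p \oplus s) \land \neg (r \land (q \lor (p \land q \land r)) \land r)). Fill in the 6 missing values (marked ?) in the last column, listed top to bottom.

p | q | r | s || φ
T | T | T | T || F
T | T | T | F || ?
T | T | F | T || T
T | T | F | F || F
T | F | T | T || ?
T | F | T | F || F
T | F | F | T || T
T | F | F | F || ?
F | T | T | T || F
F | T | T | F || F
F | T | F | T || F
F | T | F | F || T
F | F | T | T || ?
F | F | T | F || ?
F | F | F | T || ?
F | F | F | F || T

Row p=T, q=T, r=T, s=F: \neg (p \oplus s) = F, \neg (r \land (q \lor (p \land q \land r)) \land r) = F, so the formula = F.
Row p=T, q=F, r=T, s=T: \neg (p \oplus s) = T, \neg (r \land (q \lor (p \land q \land r)) \land r) = T, so the formula = T.
Row p=T, q=F, r=F, s=F: \neg (p \oplus s) = F, \neg (r \land (q \lor (p \land q \land r)) \land r) = T, so the formula = F.
Row p=F, q=F, r=T, s=T: \neg (p \oplus s) = F, \neg (r \land (q \lor (p \land q \land r)) \land r) = T, so the formula = F.
Row p=F, q=F, r=T, s=F: \neg (p \oplus s) = T, \neg (r \land (q \lor (p \land q \land r)) \land r) = T, so the formula = T.
Row p=F, q=F, r=F, s=T: \neg (p \oplus s) = F, \neg (r \land (q \lor (p \land q \land r)) \land r) = T, so the formula = F.

F, T, F, F, T, F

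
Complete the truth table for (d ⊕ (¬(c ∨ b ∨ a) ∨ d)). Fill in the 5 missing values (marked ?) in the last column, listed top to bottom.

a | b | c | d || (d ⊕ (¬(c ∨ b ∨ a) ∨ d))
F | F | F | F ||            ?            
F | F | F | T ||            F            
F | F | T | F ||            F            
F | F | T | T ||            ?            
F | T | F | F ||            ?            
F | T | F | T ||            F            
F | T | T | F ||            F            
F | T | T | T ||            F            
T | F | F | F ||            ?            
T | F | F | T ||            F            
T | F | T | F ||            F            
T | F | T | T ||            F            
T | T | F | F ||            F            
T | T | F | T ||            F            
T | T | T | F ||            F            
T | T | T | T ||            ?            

T, F, F, F, F

Row a=F, b=F, c=F, d=F: (¬(c ∨ b ∨ a) ∨ d) = T, so (d ⊕ (¬(c ∨ b ∨ a) ∨ d)) = T.
Row a=F, b=F, c=T, d=T: (¬(c ∨ b ∨ a) ∨ d) = T, so (d ⊕ (¬(c ∨ b ∨ a) ∨ d)) = F.
Row a=F, b=T, c=F, d=F: (¬(c ∨ b ∨ a) ∨ d) = F, so (d ⊕ (¬(c ∨ b ∨ a) ∨ d)) = F.
Row a=T, b=F, c=F, d=F: (¬(c ∨ b ∨ a) ∨ d) = F, so (d ⊕ (¬(c ∨ b ∨ a) ∨ d)) = F.
Row a=T, b=T, c=T, d=T: (¬(c ∨ b ∨ a) ∨ d) = T, so (d ⊕ (¬(c ∨ b ∨ a) ∨ d)) = F.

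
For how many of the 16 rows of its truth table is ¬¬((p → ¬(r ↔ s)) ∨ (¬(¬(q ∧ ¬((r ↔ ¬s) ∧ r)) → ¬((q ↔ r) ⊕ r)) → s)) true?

15

p | q | r | s | φ
- | - | - | - | -
F | F | F | F | T
F | F | F | T | T
F | F | T | F | T
F | F | T | T | T
F | T | F | F | T
F | T | F | T | T
F | T | T | F | T
F | T | T | T | T
T | F | F | F | F
T | F | F | T | T
T | F | T | F | T
T | F | T | T | T
T | T | F | F | T
T | T | F | T | T
T | T | T | F | T
T | T | T | T | T
The formula is true on 15 of the 16 rows.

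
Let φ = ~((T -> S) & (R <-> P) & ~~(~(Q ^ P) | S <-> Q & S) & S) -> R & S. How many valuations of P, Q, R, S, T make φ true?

P | Q | R | S | T | φ
- | - | - | - | - | -
F | F | F | F | F | F
F | F | F | F | T | F
F | F | F | T | F | F
F | F | F | T | T | F
F | F | T | F | F | F
F | F | T | F | T | F
F | F | T | T | F | T
F | F | T | T | T | T
F | T | F | F | F | F
F | T | F | F | T | F
F | T | F | T | F | T
F | T | F | T | T | T
F | T | T | F | F | F
F | T | T | F | T | F
F | T | T | T | F | T
F | T | T | T | T | T
T | F | F | F | F | F
T | F | F | F | T | F
T | F | F | T | F | F
T | F | F | T | T | F
T | F | T | F | F | F
T | F | T | F | T | F
T | F | T | T | F | T
T | F | T | T | T | T
T | T | F | F | F | F
T | T | F | F | T | F
T | T | F | T | F | F
T | T | F | T | T | F
T | T | T | F | F | F
T | T | T | F | T | F
T | T | T | T | F | T
T | T | T | T | T | T
The formula is true on 10 of the 32 rows.

10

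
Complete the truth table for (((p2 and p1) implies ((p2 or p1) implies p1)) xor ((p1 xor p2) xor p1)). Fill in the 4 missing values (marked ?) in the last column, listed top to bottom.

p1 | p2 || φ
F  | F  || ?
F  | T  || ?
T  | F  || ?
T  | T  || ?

T, F, T, F

Row p1=F, p2=F: ((p2 and p1) implies ((p2 or p1) implies p1)) = T, ((p1 xor p2) xor p1) = F, so the formula = T.
Row p1=F, p2=T: ((p2 and p1) implies ((p2 or p1) implies p1)) = T, ((p1 xor p2) xor p1) = T, so the formula = F.
Row p1=T, p2=F: ((p2 and p1) implies ((p2 or p1) implies p1)) = T, ((p1 xor p2) xor p1) = F, so the formula = T.
Row p1=T, p2=T: ((p2 and p1) implies ((p2 or p1) implies p1)) = T, ((p1 xor p2) xor p1) = T, so the formula = F.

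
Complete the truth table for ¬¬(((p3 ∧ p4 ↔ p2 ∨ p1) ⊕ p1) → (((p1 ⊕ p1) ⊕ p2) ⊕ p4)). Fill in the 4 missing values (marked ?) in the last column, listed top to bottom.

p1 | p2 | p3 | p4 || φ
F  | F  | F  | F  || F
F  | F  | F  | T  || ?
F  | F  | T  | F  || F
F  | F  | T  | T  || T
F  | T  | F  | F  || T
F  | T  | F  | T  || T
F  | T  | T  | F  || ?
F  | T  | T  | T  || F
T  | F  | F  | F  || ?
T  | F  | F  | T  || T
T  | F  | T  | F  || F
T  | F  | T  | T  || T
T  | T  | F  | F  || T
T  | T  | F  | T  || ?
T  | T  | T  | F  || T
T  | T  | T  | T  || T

Row p1=F, p2=F, p3=F, p4=T: (((p3 ∧ p4 ↔ p2 ∨ p1) ⊕ p1) → (((p1 ⊕ p1) ⊕ p2) ⊕ p4)) = T, ¬(((p3 ∧ p4 ↔ p2 ∨ p1) ⊕ p1) → (((p1 ⊕ p1) ⊕ p2) ⊕ p4)) = F, so the formula = T.
Row p1=F, p2=T, p3=T, p4=F: (((p3 ∧ p4 ↔ p2 ∨ p1) ⊕ p1) → (((p1 ⊕ p1) ⊕ p2) ⊕ p4)) = T, ¬(((p3 ∧ p4 ↔ p2 ∨ p1) ⊕ p1) → (((p1 ⊕ p1) ⊕ p2) ⊕ p4)) = F, so the formula = T.
Row p1=T, p2=F, p3=F, p4=F: (((p3 ∧ p4 ↔ p2 ∨ p1) ⊕ p1) → (((p1 ⊕ p1) ⊕ p2) ⊕ p4)) = F, ¬(((p3 ∧ p4 ↔ p2 ∨ p1) ⊕ p1) → (((p1 ⊕ p1) ⊕ p2) ⊕ p4)) = T, so the formula = F.
Row p1=T, p2=T, p3=F, p4=T: (((p3 ∧ p4 ↔ p2 ∨ p1) ⊕ p1) → (((p1 ⊕ p1) ⊕ p2) ⊕ p4)) = F, ¬(((p3 ∧ p4 ↔ p2 ∨ p1) ⊕ p1) → (((p1 ⊕ p1) ⊕ p2) ⊕ p4)) = T, so the formula = F.

T, T, F, F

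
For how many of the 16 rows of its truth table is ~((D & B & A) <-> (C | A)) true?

A  B  C  D     (D & B & A)  (C | A)  ((D & B & A) <-> (C | A))  ~((D & B & A) <-> (C | A))
1  1  1  1          1          1                 1                          0             
1  1  1  0          0          1                 0                          1             
1  1  0  1          1          1                 1                          0             
1  1  0  0          0          1                 0                          1             
1  0  1  1          0          1                 0                          1             
1  0  1  0          0          1                 0                          1             
1  0  0  1          0          1                 0                          1             
1  0  0  0          0          1                 0                          1             
0  1  1  1          0          1                 0                          1             
0  1  1  0          0          1                 0                          1             
0  1  0  1          0          0                 1                          0             
0  1  0  0          0          0                 1                          0             
0  0  1  1          0          1                 0                          1             
0  0  1  0          0          1                 0                          1             
0  0  0  1          0          0                 1                          0             
0  0  0  0          0          0                 1                          0             
The formula is true on 10 of the 16 rows.

10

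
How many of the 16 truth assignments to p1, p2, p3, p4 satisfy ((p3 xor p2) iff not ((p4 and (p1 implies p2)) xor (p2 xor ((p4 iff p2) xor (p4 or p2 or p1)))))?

8

  p1     p2     p3     p4   |  (p3 xor p2)  (p1 implies p2)  (p4 and (p1 implies p2))  (p4 iff p2)  (p4 or p2 or p1)    φ  
False  False  False  False  |     False           True                False                True          False         True
False  False  False   True  |     False           True                 True               False           True        False
False  False   True  False  |      True           True                False                True          False        False
False  False   True   True  |      True           True                 True               False           True         True
False   True  False  False  |      True           True                False               False           True         True
False   True  False   True  |      True           True                 True                True           True         True
False   True   True  False  |     False           True                False               False           True        False
False   True   True   True  |     False           True                 True                True           True        False
 True  False  False  False  |     False          False                False                True           True        False
 True  False  False   True  |     False          False                False               False           True         True
 True  False   True  False  |      True          False                False                True           True         True
 True  False   True   True  |      True          False                False               False           True        False
 True   True  False  False  |      True           True                False               False           True         True
 True   True  False   True  |      True           True                 True                True           True         True
 True   True   True  False  |     False           True                False               False           True        False
 True   True   True   True  |     False           True                 True                True           True        False
The formula is true on 8 of the 16 rows.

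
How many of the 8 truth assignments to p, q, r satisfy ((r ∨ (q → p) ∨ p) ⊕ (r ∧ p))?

  p      q      r    |  (q → p)  (r ∨ (q → p) ∨ p)  (r ∧ p)  ((r ∨ (q → p) ∨ p) ⊕ (r ∧ p))
 True   True   True  |    True          True          True               False            
 True   True  False  |    True          True         False                True            
 True  False   True  |    True          True          True               False            
 True  False  False  |    True          True         False                True            
False   True   True  |   False          True         False                True            
False   True  False  |   False         False         False               False            
False  False   True  |    True          True         False                True            
False  False  False  |    True          True         False                True            
The formula is true on 5 of the 8 rows.

5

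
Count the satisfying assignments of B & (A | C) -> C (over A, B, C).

7

A  B  C     ((B & (A | C)) -> C)
0  0  0              1          
0  0  1              1          
0  1  0              1          
0  1  1              1          
1  0  0              1          
1  0  1              1          
1  1  0              0          
1  1  1              1          
The formula is true on 7 of the 8 rows.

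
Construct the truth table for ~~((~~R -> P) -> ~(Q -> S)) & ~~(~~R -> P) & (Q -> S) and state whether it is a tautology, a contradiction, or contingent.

contradiction

P | Q | R | S || ~R | ~~R | (~~R -> P) | (Q -> S) | ~(Q -> S) | ((~~R -> P) -> ~(Q -> S)) | ~((~~R -> P) -> ~(Q -> S)) | ~~((~~R -> P) -> ~(Q -> S)) | ~(~~R -> P) | ~~(~~R -> P) | (~~(~~R -> P) & (Q -> S)) | φ
F | F | F | F || T  |  F  |     T      |    T     |     F     |             F             |             T              |              F              |      F      |      T       |             T             | F
F | F | F | T || T  |  F  |     T      |    T     |     F     |             F             |             T              |              F              |      F      |      T       |             T             | F
F | F | T | F || F  |  T  |     F      |    T     |     F     |             T             |             F              |              T              |      T      |      F       |             F             | F
F | F | T | T || F  |  T  |     F      |    T     |     F     |             T             |             F              |              T              |      T      |      F       |             F             | F
F | T | F | F || T  |  F  |     T      |    F     |     T     |             T             |             F              |              T              |      F      |      T       |             F             | F
F | T | F | T || T  |  F  |     T      |    T     |     F     |             F             |             T              |              F              |      F      |      T       |             T             | F
F | T | T | F || F  |  T  |     F      |    F     |     T     |             T             |             F              |              T              |      T      |      F       |             F             | F
F | T | T | T || F  |  T  |     F      |    T     |     F     |             T             |             F              |              T              |      T      |      F       |             F             | F
T | F | F | F || T  |  F  |     T      |    T     |     F     |             F             |             T              |              F              |      F      |      T       |             T             | F
T | F | F | T || T  |  F  |     T      |    T     |     F     |             F             |             T              |              F              |      F      |      T       |             T             | F
T | F | T | F || F  |  T  |     T      |    T     |     F     |             F             |             T              |              F              |      F      |      T       |             T             | F
T | F | T | T || F  |  T  |     T      |    T     |     F     |             F             |             T              |              F              |      F      |      T       |             T             | F
T | T | F | F || T  |  F  |     T      |    F     |     T     |             T             |             F              |              T              |      F      |      T       |             F             | F
T | T | F | T || T  |  F  |     T      |    T     |     F     |             F             |             T              |              F              |      F      |      T       |             T             | F
T | T | T | F || F  |  T  |     T      |    F     |     T     |             T             |             F              |              T              |      F      |      T       |             F             | F
T | T | T | T || F  |  T  |     T      |    T     |     F     |             F             |             T              |              F              |      F      |      T       |             T             | F
Every row is F, so the formula is a contradiction.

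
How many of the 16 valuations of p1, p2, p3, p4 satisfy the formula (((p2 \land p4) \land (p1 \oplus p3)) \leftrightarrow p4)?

10

p1 | p2 | p3 | p4 || φ
1  | 1  | 1  | 1  || 0
1  | 1  | 1  | 0  || 1
1  | 1  | 0  | 1  || 1
1  | 1  | 0  | 0  || 1
1  | 0  | 1  | 1  || 0
1  | 0  | 1  | 0  || 1
1  | 0  | 0  | 1  || 0
1  | 0  | 0  | 0  || 1
0  | 1  | 1  | 1  || 1
0  | 1  | 1  | 0  || 1
0  | 1  | 0  | 1  || 0
0  | 1  | 0  | 0  || 1
0  | 0  | 1  | 1  || 0
0  | 0  | 1  | 0  || 1
0  | 0  | 0  | 1  || 0
0  | 0  | 0  | 0  || 1
The formula is true on 10 of the 16 rows.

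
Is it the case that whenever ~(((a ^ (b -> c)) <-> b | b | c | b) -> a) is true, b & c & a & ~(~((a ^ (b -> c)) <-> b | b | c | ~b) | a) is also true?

a  b  c  |  φ  ψ
T  T  T  |  F  F
T  T  F  |  F  F
T  F  T  |  F  F
T  F  F  |  F  F
F  T  T  |  T  F
F  T  F  |  F  F
F  F  T  |  T  F
F  F  F  |  F  F
At a=F, b=T, c=T we have φ true but ψ false, so φ does not entail ψ.

no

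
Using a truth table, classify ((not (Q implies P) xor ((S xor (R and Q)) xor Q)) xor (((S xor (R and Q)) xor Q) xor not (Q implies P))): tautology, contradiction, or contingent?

P  Q  R  S  |  (Q implies P)  not (Q implies P)  (R and Q)  (S xor (R and Q))  ((S xor (R and Q)) xor Q)  φ
F  F  F  F  |        T                F              F              F                      F              F
F  F  F  T  |        T                F              F              T                      T              F
F  F  T  F  |        T                F              F              F                      F              F
F  F  T  T  |        T                F              F              T                      T              F
F  T  F  F  |        F                T              F              F                      T              F
F  T  F  T  |        F                T              F              T                      F              F
F  T  T  F  |        F                T              T              T                      F              F
F  T  T  T  |        F                T              T              F                      T              F
T  F  F  F  |        T                F              F              F                      F              F
T  F  F  T  |        T                F              F              T                      T              F
T  F  T  F  |        T                F              F              F                      F              F
T  F  T  T  |        T                F              F              T                      T              F
T  T  F  F  |        T                F              F              F                      T              F
T  T  F  T  |        T                F              F              T                      F              F
T  T  T  F  |        T                F              T              T                      F              F
T  T  T  T  |        T                F              T              F                      T              F
Every row is F, so the formula is a contradiction.

contradiction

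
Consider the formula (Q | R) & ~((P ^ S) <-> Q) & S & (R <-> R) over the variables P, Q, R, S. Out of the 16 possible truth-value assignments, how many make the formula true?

3

P | Q | R | S || φ
F | F | F | F || F
F | F | F | T || F
F | F | T | F || F
F | F | T | T || T
F | T | F | F || F
F | T | F | T || F
F | T | T | F || F
F | T | T | T || F
T | F | F | F || F
T | F | F | T || F
T | F | T | F || F
T | F | T | T || F
T | T | F | F || F
T | T | F | T || T
T | T | T | F || F
T | T | T | T || T
The formula is true on 3 of the 16 rows.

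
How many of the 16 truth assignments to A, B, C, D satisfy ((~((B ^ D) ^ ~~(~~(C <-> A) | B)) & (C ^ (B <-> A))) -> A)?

14

A  B  C  D     (B ^ D)  (C <-> A)  ~(C <-> A)  ~~(C <-> A)  (~~(C <-> A) | B)  ~(~~(C <-> A) | B)  ~~(~~(C <-> A) | B)  (B <-> A)  (C ^ (B <-> A))  φ
1  1  1  1        0         1          0            1               1                  0                    1               1             0         1
1  1  1  0        1         1          0            1               1                  0                    1               1             0         1
1  1  0  1        0         0          1            0               1                  0                    1               1             1         1
1  1  0  0        1         0          1            0               1                  0                    1               1             1         1
1  0  1  1        1         1          0            1               1                  0                    1               0             1         1
1  0  1  0        0         1          0            1               1                  0                    1               0             1         1
1  0  0  1        1         0          1            0               0                  1                    0               0             0         1
1  0  0  0        0         0          1            0               0                  1                    0               0             0         1
0  1  1  1        0         0          1            0               1                  0                    1               0             1         1
0  1  1  0        1         0          1            0               1                  0                    1               0             1         0
0  1  0  1        0         1          0            1               1                  0                    1               0             0         1
0  1  0  0        1         1          0            1               1                  0                    1               0             0         1
0  0  1  1        1         0          1            0               0                  1                    0               1             0         1
0  0  1  0        0         0          1            0               0                  1                    0               1             0         1
0  0  0  1        1         1          0            1               1                  0                    1               1             1         0
0  0  0  0        0         1          0            1               1                  0                    1               1             1         1
The formula is true on 14 of the 16 rows.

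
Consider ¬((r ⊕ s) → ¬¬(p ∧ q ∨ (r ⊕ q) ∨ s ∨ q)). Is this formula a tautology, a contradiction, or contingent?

p | q | r | s || (r ⊕ s) | (p ∧ q) | (r ⊕ q) | (s ∨ q) | φ
0 | 0 | 0 | 0 ||    0    |    0    |    0    |    0    | 0
0 | 0 | 0 | 1 ||    1    |    0    |    0    |    1    | 0
0 | 0 | 1 | 0 ||    1    |    0    |    1    |    0    | 0
0 | 0 | 1 | 1 ||    0    |    0    |    1    |    1    | 0
0 | 1 | 0 | 0 ||    0    |    0    |    1    |    1    | 0
0 | 1 | 0 | 1 ||    1    |    0    |    1    |    1    | 0
0 | 1 | 1 | 0 ||    1    |    0    |    0    |    1    | 0
0 | 1 | 1 | 1 ||    0    |    0    |    0    |    1    | 0
1 | 0 | 0 | 0 ||    0    |    0    |    0    |    0    | 0
1 | 0 | 0 | 1 ||    1    |    0    |    0    |    1    | 0
1 | 0 | 1 | 0 ||    1    |    0    |    1    |    0    | 0
1 | 0 | 1 | 1 ||    0    |    0    |    1    |    1    | 0
1 | 1 | 0 | 0 ||    0    |    1    |    1    |    1    | 0
1 | 1 | 0 | 1 ||    1    |    1    |    1    |    1    | 0
1 | 1 | 1 | 0 ||    1    |    1    |    0    |    1    | 0
1 | 1 | 1 | 1 ||    0    |    1    |    0    |    1    | 0
Every row is 0, so the formula is a contradiction.

contradiction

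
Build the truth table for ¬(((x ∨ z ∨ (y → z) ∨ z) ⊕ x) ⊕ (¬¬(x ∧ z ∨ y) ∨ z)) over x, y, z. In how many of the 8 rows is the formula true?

  x   |   y   |   z   |   φ  
----- | ----- | ----- | -----
False | False | False | False
False | False |  True |  True
False |  True | False | False
False |  True |  True |  True
 True | False | False |  True
 True | False |  True | False
 True |  True | False | False
 True |  True |  True | False
The formula is true on 3 of the 8 rows.

3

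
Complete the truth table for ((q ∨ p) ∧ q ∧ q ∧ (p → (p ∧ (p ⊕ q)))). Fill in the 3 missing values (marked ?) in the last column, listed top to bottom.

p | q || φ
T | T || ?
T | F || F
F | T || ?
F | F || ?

F, T, F

Row p=T, q=T: (q ∨ p) = T, (p → (p ∧ (p ⊕ q))) = F, so the formula = F.
Row p=F, q=T: (q ∨ p) = T, (p → (p ∧ (p ⊕ q))) = T, so the formula = T.
Row p=F, q=F: (q ∨ p) = F, (p → (p ∧ (p ⊕ q))) = T, so the formula = F.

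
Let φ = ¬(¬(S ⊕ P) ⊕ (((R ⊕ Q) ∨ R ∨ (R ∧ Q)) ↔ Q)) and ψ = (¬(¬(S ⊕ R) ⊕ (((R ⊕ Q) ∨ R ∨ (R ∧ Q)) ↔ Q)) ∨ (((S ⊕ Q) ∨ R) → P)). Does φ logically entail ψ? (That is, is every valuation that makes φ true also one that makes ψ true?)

no

P  Q  R  S  |  φ  ψ
1  1  1  1  |  1  1
1  1  1  0  |  0  1
1  1  0  1  |  1  1
1  1  0  0  |  0  1
1  0  1  1  |  0  1
1  0  1  0  |  1  1
1  0  0  1  |  1  1
1  0  0  0  |  0  1
0  1  1  1  |  0  1
0  1  1  0  |  1  0
0  1  0  1  |  0  1
0  1  0  0  |  1  1
0  0  1  1  |  1  0
0  0  1  0  |  0  1
0  0  0  1  |  0  0
0  0  0  0  |  1  1
At P=0, Q=1, R=1, S=0 we have φ true but ψ false, so φ does not entail ψ.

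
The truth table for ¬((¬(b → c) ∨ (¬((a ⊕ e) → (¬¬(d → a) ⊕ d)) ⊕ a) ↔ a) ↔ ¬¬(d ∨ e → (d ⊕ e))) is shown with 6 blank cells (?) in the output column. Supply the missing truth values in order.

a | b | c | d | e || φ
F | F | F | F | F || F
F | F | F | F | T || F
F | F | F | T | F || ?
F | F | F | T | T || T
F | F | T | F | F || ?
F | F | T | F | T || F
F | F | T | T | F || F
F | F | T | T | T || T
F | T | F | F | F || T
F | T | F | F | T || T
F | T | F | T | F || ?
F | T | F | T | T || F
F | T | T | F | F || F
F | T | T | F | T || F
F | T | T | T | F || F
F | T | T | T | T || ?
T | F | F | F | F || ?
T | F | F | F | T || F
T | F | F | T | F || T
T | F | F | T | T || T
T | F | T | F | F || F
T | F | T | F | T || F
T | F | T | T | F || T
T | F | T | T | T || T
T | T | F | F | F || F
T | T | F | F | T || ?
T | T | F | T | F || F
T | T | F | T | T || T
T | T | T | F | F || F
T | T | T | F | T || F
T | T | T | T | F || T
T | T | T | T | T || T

Row a=F, b=F, c=F, d=T, e=F: (¬(b → c) ∨ (¬((a ⊕ e) → (¬¬(d → a) ⊕ d)) ⊕ a) ↔ a) = T, ¬¬(d ∨ e → (d ⊕ e)) = T, ((¬(b → c) ∨ (¬((a ⊕ e) → (¬¬(d → a) ⊕ d)) ⊕ a) ↔ a) ↔ ¬¬(d ∨ e → (d ⊕ e))) = T, so the formula = F.
Row a=F, b=F, c=T, d=F, e=F: (¬(b → c) ∨ (¬((a ⊕ e) → (¬¬(d → a) ⊕ d)) ⊕ a) ↔ a) = T, ¬¬(d ∨ e → (d ⊕ e)) = T, ((¬(b → c) ∨ (¬((a ⊕ e) → (¬¬(d → a) ⊕ d)) ⊕ a) ↔ a) ↔ ¬¬(d ∨ e → (d ⊕ e))) = T, so the formula = F.
Row a=F, b=T, c=F, d=T, e=F: (¬(b → c) ∨ (¬((a ⊕ e) → (¬¬(d → a) ⊕ d)) ⊕ a) ↔ a) = F, ¬¬(d ∨ e → (d ⊕ e)) = T, ((¬(b → c) ∨ (¬((a ⊕ e) → (¬¬(d → a) ⊕ d)) ⊕ a) ↔ a) ↔ ¬¬(d ∨ e → (d ⊕ e))) = F, so the formula = T.
Row a=F, b=T, c=T, d=T, e=T: (¬(b → c) ∨ (¬((a ⊕ e) → (¬¬(d → a) ⊕ d)) ⊕ a) ↔ a) = T, ¬¬(d ∨ e → (d ⊕ e)) = F, ((¬(b → c) ∨ (¬((a ⊕ e) → (¬¬(d → a) ⊕ d)) ⊕ a) ↔ a) ↔ ¬¬(d ∨ e → (d ⊕ e))) = F, so the formula = T.
Row a=T, b=F, c=F, d=F, e=F: (¬(b → c) ∨ (¬((a ⊕ e) → (¬¬(d → a) ⊕ d)) ⊕ a) ↔ a) = T, ¬¬(d ∨ e → (d ⊕ e)) = T, ((¬(b → c) ∨ (¬((a ⊕ e) → (¬¬(d → a) ⊕ d)) ⊕ a) ↔ a) ↔ ¬¬(d ∨ e → (d ⊕ e))) = T, so the formula = F.
Row a=T, b=T, c=F, d=F, e=T: (¬(b → c) ∨ (¬((a ⊕ e) → (¬¬(d → a) ⊕ d)) ⊕ a) ↔ a) = T, ¬¬(d ∨ e → (d ⊕ e)) = T, ((¬(b → c) ∨ (¬((a ⊕ e) → (¬¬(d → a) ⊕ d)) ⊕ a) ↔ a) ↔ ¬¬(d ∨ e → (d ⊕ e))) = T, so the formula = F.

F, F, T, T, F, F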